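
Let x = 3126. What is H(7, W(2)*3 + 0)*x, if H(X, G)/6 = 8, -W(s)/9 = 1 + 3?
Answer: 150048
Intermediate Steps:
W(s) = -36 (W(s) = -9*(1 + 3) = -9*4 = -36)
H(X, G) = 48 (H(X, G) = 6*8 = 48)
H(7, W(2)*3 + 0)*x = 48*3126 = 150048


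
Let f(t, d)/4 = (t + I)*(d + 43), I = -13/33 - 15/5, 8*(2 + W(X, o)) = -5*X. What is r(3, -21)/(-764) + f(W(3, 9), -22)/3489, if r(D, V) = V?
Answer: -4325447/29321556 ≈ -0.14752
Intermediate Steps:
W(X, o) = -2 - 5*X/8 (W(X, o) = -2 + (-5*X)/8 = -2 - 5*X/8)
I = -112/33 (I = -13*1/33 - 15*⅕ = -13/33 - 3 = -112/33 ≈ -3.3939)
f(t, d) = 4*(43 + d)*(-112/33 + t) (f(t, d) = 4*((t - 112/33)*(d + 43)) = 4*((-112/33 + t)*(43 + d)) = 4*((43 + d)*(-112/33 + t)) = 4*(43 + d)*(-112/33 + t))
r(3, -21)/(-764) + f(W(3, 9), -22)/3489 = -21/(-764) + (-19264/33 + 172*(-2 - 5/8*3) - 448/33*(-22) + 4*(-22)*(-2 - 5/8*3))/3489 = -21*(-1/764) + (-19264/33 + 172*(-2 - 15/8) + 896/3 + 4*(-22)*(-2 - 15/8))*(1/3489) = 21/764 + (-19264/33 + 172*(-31/8) + 896/3 + 4*(-22)*(-31/8))*(1/3489) = 21/764 + (-19264/33 - 1333/2 + 896/3 + 341)*(1/3489) = 21/764 - 13433/22*1/3489 = 21/764 - 13433/76758 = -4325447/29321556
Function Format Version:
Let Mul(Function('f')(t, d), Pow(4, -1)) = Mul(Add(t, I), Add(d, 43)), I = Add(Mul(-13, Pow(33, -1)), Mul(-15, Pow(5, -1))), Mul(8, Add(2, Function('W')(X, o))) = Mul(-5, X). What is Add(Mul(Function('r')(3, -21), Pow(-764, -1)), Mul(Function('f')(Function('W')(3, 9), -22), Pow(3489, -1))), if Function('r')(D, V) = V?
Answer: Rational(-4325447, 29321556) ≈ -0.14752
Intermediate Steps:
Function('W')(X, o) = Add(-2, Mul(Rational(-5, 8), X)) (Function('W')(X, o) = Add(-2, Mul(Rational(1, 8), Mul(-5, X))) = Add(-2, Mul(Rational(-5, 8), X)))
I = Rational(-112, 33) (I = Add(Mul(-13, Rational(1, 33)), Mul(-15, Rational(1, 5))) = Add(Rational(-13, 33), -3) = Rational(-112, 33) ≈ -3.3939)
Function('f')(t, d) = Mul(4, Add(43, d), Add(Rational(-112, 33), t)) (Function('f')(t, d) = Mul(4, Mul(Add(t, Rational(-112, 33)), Add(d, 43))) = Mul(4, Mul(Add(Rational(-112, 33), t), Add(43, d))) = Mul(4, Mul(Add(43, d), Add(Rational(-112, 33), t))) = Mul(4, Add(43, d), Add(Rational(-112, 33), t)))
Add(Mul(Function('r')(3, -21), Pow(-764, -1)), Mul(Function('f')(Function('W')(3, 9), -22), Pow(3489, -1))) = Add(Mul(-21, Pow(-764, -1)), Mul(Add(Rational(-19264, 33), Mul(172, Add(-2, Mul(Rational(-5, 8), 3))), Mul(Rational(-448, 33), -22), Mul(4, -22, Add(-2, Mul(Rational(-5, 8), 3)))), Pow(3489, -1))) = Add(Mul(-21, Rational(-1, 764)), Mul(Add(Rational(-19264, 33), Mul(172, Add(-2, Rational(-15, 8))), Rational(896, 3), Mul(4, -22, Add(-2, Rational(-15, 8)))), Rational(1, 3489))) = Add(Rational(21, 764), Mul(Add(Rational(-19264, 33), Mul(172, Rational(-31, 8)), Rational(896, 3), Mul(4, -22, Rational(-31, 8))), Rational(1, 3489))) = Add(Rational(21, 764), Mul(Add(Rational(-19264, 33), Rational(-1333, 2), Rational(896, 3), 341), Rational(1, 3489))) = Add(Rational(21, 764), Mul(Rational(-13433, 22), Rational(1, 3489))) = Add(Rational(21, 764), Rational(-13433, 76758)) = Rational(-4325447, 29321556)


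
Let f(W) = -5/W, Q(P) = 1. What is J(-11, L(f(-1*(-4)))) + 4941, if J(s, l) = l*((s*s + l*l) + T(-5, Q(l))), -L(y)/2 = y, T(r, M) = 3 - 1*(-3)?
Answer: 42193/8 ≈ 5274.1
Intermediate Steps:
T(r, M) = 6 (T(r, M) = 3 + 3 = 6)
L(y) = -2*y
J(s, l) = l*(6 + l² + s²) (J(s, l) = l*((s*s + l*l) + 6) = l*((s² + l²) + 6) = l*((l² + s²) + 6) = l*(6 + l² + s²))
J(-11, L(f(-1*(-4)))) + 4941 = (-(-10)/((-1*(-4))))*(6 + (-(-10)/((-1*(-4))))² + (-11)²) + 4941 = (-(-10)/4)*(6 + (-(-10)/4)² + 121) + 4941 = (-2*(-5/4))*(6 + (-2*(-5/4))² + 121) + 4941 = 5*(6 + (5/2)² + 121)/2 + 4941 = 5*(6 + 25/4 + 121)/2 + 4941 = (5/2)*(533/4) + 4941 = 2665/8 + 4941 = 42193/8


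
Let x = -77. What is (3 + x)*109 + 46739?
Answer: 38673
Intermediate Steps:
(3 + x)*109 + 46739 = (3 - 77)*109 + 46739 = -74*109 + 46739 = -8066 + 46739 = 38673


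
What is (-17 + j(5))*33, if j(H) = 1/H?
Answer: -2772/5 ≈ -554.40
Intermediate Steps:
(-17 + j(5))*33 = (-17 + 1/5)*33 = (-17 + ⅕)*33 = -84/5*33 = -2772/5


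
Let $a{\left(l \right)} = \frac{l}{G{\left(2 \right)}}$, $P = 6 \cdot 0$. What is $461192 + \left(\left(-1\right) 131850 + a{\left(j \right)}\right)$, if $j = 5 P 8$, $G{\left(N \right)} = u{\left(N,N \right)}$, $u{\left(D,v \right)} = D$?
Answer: $329342$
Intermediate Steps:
$G{\left(N \right)} = N$
$P = 0$
$j = 0$ ($j = 5 \cdot 0 \cdot 8 = 0 \cdot 8 = 0$)
$a{\left(l \right)} = \frac{l}{2}$
$461192 + \left(\left(-1\right) 131850 + a{\left(j \right)}\right) = 461192 + \left(\left(-1\right) 131850 + \frac{1}{2} \cdot 0\right) = 461192 + \left(-131850 + 0\right) = 461192 - 131850 = 329342$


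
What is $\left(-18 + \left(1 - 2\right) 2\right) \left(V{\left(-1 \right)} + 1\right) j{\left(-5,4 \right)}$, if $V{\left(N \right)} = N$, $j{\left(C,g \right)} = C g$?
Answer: $0$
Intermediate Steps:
$\left(-18 + \left(1 - 2\right) 2\right) \left(V{\left(-1 \right)} + 1\right) j{\left(-5,4 \right)} = \left(-18 + \left(1 - 2\right) 2\right) \left(-1 + 1\right) \left(\left(-5\right) 4\right) = \left(-18 - 2\right) 0 \left(-20\right) = \left(-18 - 2\right) 0 = \left(-20\right) 0 = 0$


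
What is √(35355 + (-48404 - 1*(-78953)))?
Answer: 4*√4119 ≈ 256.72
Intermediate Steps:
√(35355 + (-48404 - 1*(-78953))) = √(35355 + (-48404 + 78953)) = √(35355 + 30549) = √65904 = 4*√4119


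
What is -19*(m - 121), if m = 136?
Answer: -285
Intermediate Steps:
-19*(m - 121) = -19*(136 - 121) = -19*15 = -285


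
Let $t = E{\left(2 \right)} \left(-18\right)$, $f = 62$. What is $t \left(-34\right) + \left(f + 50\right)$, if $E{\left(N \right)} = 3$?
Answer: $1948$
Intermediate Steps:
$t = -54$ ($t = 3 \left(-18\right) = -54$)
$t \left(-34\right) + \left(f + 50\right) = \left(-54\right) \left(-34\right) + \left(62 + 50\right) = 1836 + 112 = 1948$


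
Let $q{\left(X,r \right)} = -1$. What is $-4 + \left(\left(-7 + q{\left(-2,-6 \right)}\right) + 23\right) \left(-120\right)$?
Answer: $-1804$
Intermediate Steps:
$-4 + \left(\left(-7 + q{\left(-2,-6 \right)}\right) + 23\right) \left(-120\right) = -4 + \left(\left(-7 - 1\right) + 23\right) \left(-120\right) = -4 + \left(-8 + 23\right) \left(-120\right) = -4 + 15 \left(-120\right) = -4 - 1800 = -1804$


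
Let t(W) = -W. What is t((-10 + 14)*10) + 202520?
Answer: 202480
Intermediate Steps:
t((-10 + 14)*10) + 202520 = -(-10 + 14)*10 + 202520 = -4*10 + 202520 = -1*40 + 202520 = -40 + 202520 = 202480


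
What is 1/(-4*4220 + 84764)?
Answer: 1/67884 ≈ 1.4731e-5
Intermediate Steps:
1/(-4*4220 + 84764) = 1/(-16880 + 84764) = 1/67884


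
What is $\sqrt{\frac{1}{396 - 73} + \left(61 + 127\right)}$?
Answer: $\frac{5 \sqrt{784567}}{323} \approx 13.711$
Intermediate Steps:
$\sqrt{\frac{1}{396 - 73} + \left(61 + 127\right)} = \sqrt{\frac{1}{323} + 188} = \sqrt{\frac{60725}{323}} = \frac{5 \sqrt{784567}}{323}$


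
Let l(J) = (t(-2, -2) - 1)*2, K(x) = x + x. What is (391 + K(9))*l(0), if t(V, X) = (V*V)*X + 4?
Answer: -4090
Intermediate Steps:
t(V, X) = 4 + X*V² (t(V, X) = V²*X + 4 = X*V² + 4 = 4 + X*V²)
K(x) = 2*x
l(J) = -10 (l(J) = ((4 - 2*(-2)²) - 1)*2 = ((4 - 2*4) - 1)*2 = ((4 - 8) - 1)*2 = (-4 - 1)*2 = -5*2 = -10)
(391 + K(9))*l(0) = (391 + 2*9)*(-10) = (391 + 18)*(-10) = 409*(-10) = -4090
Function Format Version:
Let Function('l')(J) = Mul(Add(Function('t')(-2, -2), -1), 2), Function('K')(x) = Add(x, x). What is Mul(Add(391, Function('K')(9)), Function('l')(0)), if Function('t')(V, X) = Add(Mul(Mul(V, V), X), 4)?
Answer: -4090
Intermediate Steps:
Function('t')(V, X) = Add(4, Mul(X, Pow(V, 2))) (Function('t')(V, X) = Add(Mul(Pow(V, 2), X), 4) = Add(Mul(X, Pow(V, 2)), 4) = Add(4, Mul(X, Pow(V, 2))))
Function('K')(x) = Mul(2, x)
Function('l')(J) = -10 (Function('l')(J) = Mul(Add(Add(4, Mul(-2, Pow(-2, 2))), -1), 2) = Mul(Add(Add(4, Mul(-2, 4)), -1), 2) = Mul(Add(Add(4, -8), -1), 2) = Mul(Add(-4, -1), 2) = Mul(-5, 2) = -10)
Mul(Add(391, Function('K')(9)), Function('l')(0)) = Mul(Add(391, Mul(2, 9)), -10) = Mul(Add(391, 18), -10) = Mul(409, -10) = -4090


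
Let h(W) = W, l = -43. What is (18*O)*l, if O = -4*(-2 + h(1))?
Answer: -3096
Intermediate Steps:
O = 4 (O = -4*(-2 + 1) = -4*(-1) = 4)
(18*O)*l = (18*4)*(-43) = 72*(-43) = -3096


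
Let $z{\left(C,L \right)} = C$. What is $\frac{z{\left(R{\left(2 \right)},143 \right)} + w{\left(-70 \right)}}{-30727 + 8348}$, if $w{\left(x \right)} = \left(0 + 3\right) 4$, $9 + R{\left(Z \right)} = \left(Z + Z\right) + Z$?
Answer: $- \frac{9}{22379} \approx -0.00040216$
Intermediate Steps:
$R{\left(Z \right)} = -9 + 3 Z$ ($R{\left(Z \right)} = -9 + \left(\left(Z + Z\right) + Z\right) = -9 + \left(2 Z + Z\right) = -9 + 3 Z$)
$w{\left(x \right)} = 12$ ($w{\left(x \right)} = 3 \cdot 4 = 12$)
$\frac{z{\left(R{\left(2 \right)},143 \right)} + w{\left(-70 \right)}}{-30727 + 8348} = \frac{\left(-9 + 3 \cdot 2\right) + 12}{-30727 + 8348} = \frac{\left(-9 + 6\right) + 12}{-22379} = \left(-3 + 12\right) \left(- \frac{1}{22379}\right) = 9 \left(- \frac{1}{22379}\right) = - \frac{9}{22379}$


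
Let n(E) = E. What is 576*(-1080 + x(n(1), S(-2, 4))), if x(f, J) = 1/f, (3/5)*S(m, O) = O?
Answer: -621504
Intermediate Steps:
S(m, O) = 5*O/3
576*(-1080 + x(n(1), S(-2, 4))) = 576*(-1080 + 1/1) = 576*(-1080 + 1) = 576*(-1079) = -621504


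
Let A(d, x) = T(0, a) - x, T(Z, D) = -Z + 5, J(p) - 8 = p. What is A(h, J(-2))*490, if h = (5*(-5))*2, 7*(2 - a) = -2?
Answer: -490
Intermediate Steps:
a = 16/7 (a = 2 - ⅐*(-2) = 2 + 2/7 = 16/7 ≈ 2.2857)
J(p) = 8 + p
T(Z, D) = 5 - Z
h = -50 (h = -25*2 = -50)
A(d, x) = 5 - x (A(d, x) = (5 - 1*0) - x = (5 + 0) - x = 5 - x)
A(h, J(-2))*490 = (5 - (8 - 2))*490 = (5 - 1*6)*490 = (5 - 6)*490 = -1*490 = -490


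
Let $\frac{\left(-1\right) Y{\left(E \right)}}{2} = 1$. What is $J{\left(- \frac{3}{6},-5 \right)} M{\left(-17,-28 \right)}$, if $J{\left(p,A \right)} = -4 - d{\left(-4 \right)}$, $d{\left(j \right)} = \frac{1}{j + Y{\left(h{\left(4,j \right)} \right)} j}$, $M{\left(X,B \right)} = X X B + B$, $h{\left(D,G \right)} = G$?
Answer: $34510$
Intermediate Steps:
$Y{\left(E \right)} = -2$ ($Y{\left(E \right)} = \left(-2\right) 1 = -2$)
$M{\left(X,B \right)} = B + B X^{2}$ ($M{\left(X,B \right)} = X^{2} B + B = B X^{2} + B = B + B X^{2}$)
$d{\left(j \right)} = - \frac{1}{j}$ ($d{\left(j \right)} = \frac{1}{j - 2 j} = \frac{1}{\left(-1\right) j} = - \frac{1}{j}$)
$J{\left(p,A \right)} = - \frac{17}{4}$ ($J{\left(p,A \right)} = -4 - - \frac{1}{-4} = -4 - \left(-1\right) \left(- \frac{1}{4}\right) = -4 - \frac{1}{4} = - \frac{17}{4}$)
$J{\left(- \frac{3}{6},-5 \right)} M{\left(-17,-28 \right)} = - \frac{17 \left(- 28 \left(1 + \left(-17\right)^{2}\right)\right)}{4} = - \frac{17 \left(- 28 \left(1 + 289\right)\right)}{4} = - \frac{17 \left(\left(-28\right) 290\right)}{4} = \left(- \frac{17}{4}\right) \left(-8120\right) = 34510$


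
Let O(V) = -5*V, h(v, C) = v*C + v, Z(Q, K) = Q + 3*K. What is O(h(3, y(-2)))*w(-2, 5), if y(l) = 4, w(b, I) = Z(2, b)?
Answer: 300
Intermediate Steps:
w(b, I) = 2 + 3*b
h(v, C) = v + C*v (h(v, C) = C*v + v = v + C*v)
O(h(3, y(-2)))*w(-2, 5) = (-15*(1 + 4))*(2 + 3*(-2)) = (-15*5)*(2 - 6) = -5*15*(-4) = -75*(-4) = 300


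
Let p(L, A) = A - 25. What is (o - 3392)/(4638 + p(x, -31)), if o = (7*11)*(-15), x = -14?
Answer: -4547/4582 ≈ -0.99236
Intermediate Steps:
p(L, A) = -25 + A
o = -1155 (o = 77*(-15) = -1155)
(o - 3392)/(4638 + p(x, -31)) = (-1155 - 3392)/(4638 + (-25 - 31)) = -4547/(4638 - 56) = -4547/4582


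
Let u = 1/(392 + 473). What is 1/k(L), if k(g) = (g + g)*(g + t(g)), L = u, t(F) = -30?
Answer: -748225/51898 ≈ -14.417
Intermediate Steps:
u = 1/865 ≈ 0.0011561
L = 1/865 ≈ 0.0011561
k(g) = 2*g*(-30 + g) (k(g) = (g + g)*(g - 30) = (2*g)*(-30 + g) = 2*g*(-30 + g))
1/k(L) = 1/(2*(1/865)*(-30 + 1/865)) = 1/(2*(1/865)*(-25949/865)) = 1/(-51898/748225) = -748225/51898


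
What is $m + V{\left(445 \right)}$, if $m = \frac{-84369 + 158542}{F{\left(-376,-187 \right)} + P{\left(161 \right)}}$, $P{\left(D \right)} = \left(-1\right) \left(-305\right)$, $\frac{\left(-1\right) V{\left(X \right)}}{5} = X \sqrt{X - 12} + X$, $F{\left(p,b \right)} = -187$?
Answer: $- \frac{188377}{118} - 2225 \sqrt{433} \approx -47896.0$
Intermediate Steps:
$V{\left(X \right)} = - 5 X - 5 X \sqrt{-12 + X}$ ($V{\left(X \right)} = - 5 \left(X \sqrt{X - 12} + X\right) = - 5 \left(X \sqrt{-12 + X} + X\right) = - 5 \left(X + X \sqrt{-12 + X}\right) = - 5 X - 5 X \sqrt{-12 + X}$)
$P{\left(D \right)} = 305$
$m = \frac{74173}{118}$ ($m = \frac{-84369 + 158542}{-187 + 305} = \frac{74173}{118} \approx 628.58$)
$m + V{\left(445 \right)} = \frac{74173}{118} - 2225 \left(1 + \sqrt{-12 + 445}\right) = \frac{74173}{118} - 2225 \left(1 + \sqrt{433}\right) = \frac{74173}{118} - \left(2225 + 2225 \sqrt{433}\right) = - \frac{188377}{118} - 2225 \sqrt{433}$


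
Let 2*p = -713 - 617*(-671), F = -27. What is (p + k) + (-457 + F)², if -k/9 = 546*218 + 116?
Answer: -631393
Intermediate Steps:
p = 206647 (p = (-713 - 617*(-671))/2 = (-713 + 414007)/2 = (½)*413294 = 206647)
k = -1072296 (k = -9*(546*218 + 116) = -9*(119028 + 116) = -9*119144 = -1072296)
(p + k) + (-457 + F)² = (206647 - 1072296) + (-457 - 27)² = -865649 + (-484)² = -865649 + 234256 = -631393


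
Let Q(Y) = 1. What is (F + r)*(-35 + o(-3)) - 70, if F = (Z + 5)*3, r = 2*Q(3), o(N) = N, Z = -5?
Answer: -146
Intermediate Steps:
r = 2 (r = 2*1 = 2)
F = 0 (F = (-5 + 5)*3 = 0*3 = 0)
(F + r)*(-35 + o(-3)) - 70 = (0 + 2)*(-35 - 3) - 70 = 2*(-38) - 70 = -76 - 70 = -146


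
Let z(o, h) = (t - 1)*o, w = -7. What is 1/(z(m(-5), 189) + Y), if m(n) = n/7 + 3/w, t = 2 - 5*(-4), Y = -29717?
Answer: -1/29741 ≈ -3.3624e-5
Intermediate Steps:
t = 22 (t = 2 + 20 = 22)
m(n) = -3/7 + n/7 (m(n) = n/7 + 3/(-7) = n*(⅐) + 3*(-⅐) = n/7 - 3/7 = -3/7 + n/7)
z(o, h) = 21*o (z(o, h) = (22 - 1)*o = 21*o)
1/(z(m(-5), 189) + Y) = 1/(21*(-3/7 + (⅐)*(-5)) - 29717) = 1/(21*(-3/7 - 5/7) - 29717) = 1/(21*(-8/7) - 29717) = 1/(-24 - 29717) = 1/(-29741) = -1/29741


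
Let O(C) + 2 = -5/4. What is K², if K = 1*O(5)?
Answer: 169/16 ≈ 10.563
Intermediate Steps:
O(C) = -13/4 (O(C) = -2 - 5/4 = -13/4)
K = -13/4 (K = 1*(-13/4) = -13/4 ≈ -3.2500)
K² = (-13/4)² = 169/16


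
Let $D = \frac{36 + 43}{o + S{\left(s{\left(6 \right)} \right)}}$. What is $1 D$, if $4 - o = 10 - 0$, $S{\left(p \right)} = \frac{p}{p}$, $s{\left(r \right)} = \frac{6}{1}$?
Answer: $- \frac{79}{5} \approx -15.8$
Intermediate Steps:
$s{\left(r \right)} = 6$ ($s{\left(r \right)} = 6 \cdot 1 = 6$)
$S{\left(p \right)} = 1$
$o = -6$ ($o = 4 - \left(10 - 0\right) = 4 - \left(10 + 0\right) = 4 - 10 = -6$)
$D = - \frac{79}{5}$ ($D = \frac{36 + 43}{-6 + 1} = \frac{79}{-5} = 79 \left(- \frac{1}{5}\right) = - \frac{79}{5} \approx -15.8$)
$1 D = 1 \left(- \frac{79}{5}\right) = - \frac{79}{5}$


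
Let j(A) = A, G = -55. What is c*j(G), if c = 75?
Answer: -4125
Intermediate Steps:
c*j(G) = 75*(-55) = -4125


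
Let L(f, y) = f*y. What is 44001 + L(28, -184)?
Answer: 38849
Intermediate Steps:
44001 + L(28, -184) = 44001 + 28*(-184) = 44001 - 5152 = 38849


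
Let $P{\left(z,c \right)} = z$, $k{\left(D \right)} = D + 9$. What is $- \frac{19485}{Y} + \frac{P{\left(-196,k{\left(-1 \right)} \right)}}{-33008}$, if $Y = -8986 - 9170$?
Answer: $\frac{6736661}{6242638} \approx 1.0791$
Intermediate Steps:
$k{\left(D \right)} = 9 + D$
$Y = -18156$
$- \frac{19485}{Y} + \frac{P{\left(-196,k{\left(-1 \right)} \right)}}{-33008} = - \frac{19485}{-18156} - \frac{196}{-33008} = \left(-19485\right) \left(- \frac{1}{18156}\right) - - \frac{49}{8252} = \frac{6495}{6052} + \frac{49}{8252} = \frac{6736661}{6242638}$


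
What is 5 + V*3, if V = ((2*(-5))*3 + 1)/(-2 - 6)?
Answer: 127/8 ≈ 15.875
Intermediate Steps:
V = 29/8 (V = (-10*3 + 1)/(-8) = (-30 + 1)*(-⅛) = -29*(-⅛) = 29/8 ≈ 3.6250)
5 + V*3 = 5 + (29/8)*3 = 5 + 87/8 = 127/8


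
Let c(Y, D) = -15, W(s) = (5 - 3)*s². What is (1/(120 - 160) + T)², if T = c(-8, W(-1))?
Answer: 361201/1600 ≈ 225.75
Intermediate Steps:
W(s) = 2*s²
T = -15
(1/(120 - 160) + T)² = (1/(120 - 160) - 15)² = (1/(-40) - 15)² = (-1/40 - 15)² = (-601/40)² = 361201/1600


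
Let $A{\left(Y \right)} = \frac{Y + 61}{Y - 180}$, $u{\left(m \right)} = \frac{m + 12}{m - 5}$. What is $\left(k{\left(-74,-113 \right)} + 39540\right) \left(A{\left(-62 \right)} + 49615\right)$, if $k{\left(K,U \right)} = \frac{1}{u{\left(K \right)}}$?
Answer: $\frac{2675950418139}{1364} \approx 1.9618 \cdot 10^{9}$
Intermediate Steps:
$u{\left(m \right)} = \frac{12 + m}{-5 + m}$
$A{\left(Y \right)} = \frac{61 + Y}{-180 + Y}$
$k{\left(K,U \right)} = \frac{-5 + K}{12 + K}$ ($k{\left(K,U \right)} = \frac{1}{\frac{1}{-5 + K} \left(12 + K\right)} = \frac{-5 + K}{12 + K}$)
$\left(k{\left(-74,-113 \right)} + 39540\right) \left(A{\left(-62 \right)} + 49615\right) = \left(\frac{-5 - 74}{12 - 74} + 39540\right) \left(\frac{61 - 62}{-180 - 62} + 49615\right) = \left(\frac{1}{-62} \left(-79\right) + 39540\right) \left(\frac{1}{-242} \left(-1\right) + 49615\right) = \left(\left(- \frac{1}{62}\right) \left(-79\right) + 39540\right) \left(\left(- \frac{1}{242}\right) \left(-1\right) + 49615\right) = \left(\frac{79}{62} + 39540\right) \left(\frac{1}{242} + 49615\right) = \frac{2451559}{62} \cdot \frac{12006831}{242} = \frac{2675950418139}{1364}$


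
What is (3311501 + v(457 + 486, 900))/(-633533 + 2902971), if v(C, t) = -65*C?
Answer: 1625103/1134719 ≈ 1.4322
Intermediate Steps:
(3311501 + v(457 + 486, 900))/(-633533 + 2902971) = (3311501 - 65*(457 + 486))/(-633533 + 2902971) = (3311501 - 65*943)/2269438 = (3311501 - 61295)*(1/2269438) = 3250206*(1/2269438) = 1625103/1134719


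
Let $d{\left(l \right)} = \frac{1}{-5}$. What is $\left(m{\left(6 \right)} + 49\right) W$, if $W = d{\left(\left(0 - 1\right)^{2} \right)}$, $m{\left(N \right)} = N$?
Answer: $-11$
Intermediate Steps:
$d{\left(l \right)} = - \frac{1}{5}$
$W = - \frac{1}{5} \approx -0.2$
$\left(m{\left(6 \right)} + 49\right) W = \left(6 + 49\right) \left(- \frac{1}{5}\right) = 55 \left(- \frac{1}{5}\right) = -11$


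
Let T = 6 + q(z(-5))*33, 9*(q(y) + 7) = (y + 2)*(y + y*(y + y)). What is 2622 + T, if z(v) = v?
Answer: 1902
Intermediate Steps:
q(y) = -7 + (2 + y)*(y + 2*y²)/9 (q(y) = -7 + ((y + 2)*(y + y*(y + y)))/9 = -7 + ((2 + y)*(y + y*(2*y)))/9 = -7 + ((2 + y)*(y + 2*y²))/9 = -7 + (2 + y)*(y + 2*y²)/9)
T = -720 (T = 6 + (-7 + (2/9)*(-5) + (2/9)*(-5)³ + (5/9)*(-5)²)*33 = 6 + (-7 - 10/9 + (2/9)*(-125) + (5/9)*25)*33 = 6 + (-7 - 10/9 - 250/9 + 125/9)*33 = 6 - 22*33 = 6 - 726 = -720)
2622 + T = 2622 - 720 = 1902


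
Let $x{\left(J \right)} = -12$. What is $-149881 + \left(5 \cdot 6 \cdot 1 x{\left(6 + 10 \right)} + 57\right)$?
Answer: $-150184$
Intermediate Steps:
$-149881 + \left(5 \cdot 6 \cdot 1 x{\left(6 + 10 \right)} + 57\right) = -149881 + \left(5 \cdot 6 \cdot 1 \left(-12\right) + 57\right) = -149881 + \left(30 \cdot 1 \left(-12\right) + 57\right) = -149881 + \left(30 \left(-12\right) + 57\right) = -149881 + \left(-360 + 57\right) = -149881 - 303 = -150184$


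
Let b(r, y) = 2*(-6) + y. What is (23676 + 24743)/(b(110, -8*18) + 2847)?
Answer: 48419/2691 ≈ 17.993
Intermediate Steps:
b(r, y) = -12 + y
(23676 + 24743)/(b(110, -8*18) + 2847) = (23676 + 24743)/((-12 - 8*18) + 2847) = 48419/((-12 - 144) + 2847) = 48419/(-156 + 2847) = 48419/2691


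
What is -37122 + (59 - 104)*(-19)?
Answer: -36267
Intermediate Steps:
-37122 + (59 - 104)*(-19) = -37122 - 45*(-19) = -37122 + 855 = -36267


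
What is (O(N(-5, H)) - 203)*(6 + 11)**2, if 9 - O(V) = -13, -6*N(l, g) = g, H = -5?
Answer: -52309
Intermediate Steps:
N(l, g) = -g/6
O(V) = 22 (O(V) = 9 - 1*(-13) = 9 + 13 = 22)
(O(N(-5, H)) - 203)*(6 + 11)**2 = (22 - 203)*(6 + 11)**2 = -181*17**2 = -181*289 = -52309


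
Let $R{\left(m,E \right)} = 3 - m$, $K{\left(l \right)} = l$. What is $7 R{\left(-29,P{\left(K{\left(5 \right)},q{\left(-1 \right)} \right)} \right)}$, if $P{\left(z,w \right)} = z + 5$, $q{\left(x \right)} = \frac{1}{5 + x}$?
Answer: $224$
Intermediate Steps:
$P{\left(z,w \right)} = 5 + z$
$7 R{\left(-29,P{\left(K{\left(5 \right)},q{\left(-1 \right)} \right)} \right)} = 7 \left(3 - -29\right) = 7 \left(3 + 29\right) = 7 \cdot 32 = 224$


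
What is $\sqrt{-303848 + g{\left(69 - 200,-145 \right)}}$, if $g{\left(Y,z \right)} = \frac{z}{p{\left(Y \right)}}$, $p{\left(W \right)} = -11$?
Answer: $\frac{71 i \sqrt{7293}}{11} \approx 551.21 i$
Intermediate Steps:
$g{\left(Y,z \right)} = - \frac{z}{11}$ ($g{\left(Y,z \right)} = \frac{z}{-11} = z \left(- \frac{1}{11}\right) = - \frac{z}{11}$)
$\sqrt{-303848 + g{\left(69 - 200,-145 \right)}} = \sqrt{-303848 - - \frac{145}{11}} = \sqrt{-303848 + \frac{145}{11}} = \sqrt{- \frac{3342183}{11}} = \frac{71 i \sqrt{7293}}{11}$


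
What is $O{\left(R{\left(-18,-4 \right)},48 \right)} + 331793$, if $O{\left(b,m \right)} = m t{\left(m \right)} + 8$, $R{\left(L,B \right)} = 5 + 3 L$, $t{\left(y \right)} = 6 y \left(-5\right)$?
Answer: $262681$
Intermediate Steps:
$t{\left(y \right)} = - 30 y$
$O{\left(b,m \right)} = 8 - 30 m^{2}$ ($O{\left(b,m \right)} = m \left(- 30 m\right) + 8 = - 30 m^{2} + 8 = 8 - 30 m^{2}$)
$O{\left(R{\left(-18,-4 \right)},48 \right)} + 331793 = \left(8 - 30 \cdot 48^{2}\right) + 331793 = \left(8 - 69120\right) + 331793 = -69112 + 331793 = 262681$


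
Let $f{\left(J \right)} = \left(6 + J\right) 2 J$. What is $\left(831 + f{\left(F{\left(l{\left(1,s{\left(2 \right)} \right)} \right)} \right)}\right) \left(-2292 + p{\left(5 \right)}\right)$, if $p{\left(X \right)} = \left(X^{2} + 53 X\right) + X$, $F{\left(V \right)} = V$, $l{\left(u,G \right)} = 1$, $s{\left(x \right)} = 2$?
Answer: $-1687465$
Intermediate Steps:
$p{\left(X \right)} = X^{2} + 54 X$
$f{\left(J \right)} = J \left(12 + 2 J\right)$ ($f{\left(J \right)} = \left(12 + 2 J\right) J = J \left(12 + 2 J\right)$)
$\left(831 + f{\left(F{\left(l{\left(1,s{\left(2 \right)} \right)} \right)} \right)}\right) \left(-2292 + p{\left(5 \right)}\right) = \left(831 + 2 \cdot 1 \left(6 + 1\right)\right) \left(-2292 + 5 \left(54 + 5\right)\right) = \left(831 + 2 \cdot 1 \cdot 7\right) \left(-2292 + 5 \cdot 59\right) = \left(831 + 14\right) \left(-2292 + 295\right) = 845 \left(-1997\right) = -1687465$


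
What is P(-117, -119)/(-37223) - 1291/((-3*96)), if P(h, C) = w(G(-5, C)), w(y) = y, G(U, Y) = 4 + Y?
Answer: 48088013/10720224 ≈ 4.4857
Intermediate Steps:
P(h, C) = 4 + C
P(-117, -119)/(-37223) - 1291/((-3*96)) = (4 - 119)/(-37223) - 1291/((-3*96)) = -115*(-1/37223) - 1291/(-288) = 115/37223 - 1291*(-1/288) = 115/37223 + 1291/288 = 48088013/10720224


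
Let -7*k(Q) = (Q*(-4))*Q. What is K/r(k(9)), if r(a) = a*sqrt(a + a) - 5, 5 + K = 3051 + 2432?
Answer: 9394770/68015873 + 223633872*sqrt(14)/68015873 ≈ 12.441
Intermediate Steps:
K = 5478 (K = -5 + (3051 + 2432) = -5 + 5483 = 5478)
k(Q) = 4*Q**2/7 (k(Q) = -Q*(-4)*Q/7 = -(-4*Q)*Q/7 = -(-4)*Q**2/7 = 4*Q**2/7)
r(a) = -5 + sqrt(2)*a**(3/2) (r(a) = a*sqrt(2*a) - 5 = a*(sqrt(2)*sqrt(a)) - 5 = sqrt(2)*a**(3/2) - 5 = -5 + sqrt(2)*a**(3/2))
K/r(k(9)) = 5478/(-5 + sqrt(2)*((4/7)*9**2)**(3/2)) = 5478/(-5 + sqrt(2)*((4/7)*81)**(3/2)) = 5478/(-5 + sqrt(2)*(324/7)**(3/2)) = 5478/(-5 + sqrt(2)*(5832*sqrt(7)/49)) = 5478/(-5 + 5832*sqrt(14)/49)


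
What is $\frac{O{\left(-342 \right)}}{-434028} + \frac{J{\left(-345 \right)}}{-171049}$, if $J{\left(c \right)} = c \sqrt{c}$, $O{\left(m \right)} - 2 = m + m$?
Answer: $\frac{341}{217014} + \frac{345 i \sqrt{345}}{171049} \approx 0.0015713 + 0.037463 i$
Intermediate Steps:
$O{\left(m \right)} = 2 + 2 m$ ($O{\left(m \right)} = 2 + \left(m + m\right) = 2 + 2 m$)
$J{\left(c \right)} = c^{\frac{3}{2}}$
$\frac{O{\left(-342 \right)}}{-434028} + \frac{J{\left(-345 \right)}}{-171049} = \frac{2 + 2 \left(-342\right)}{-434028} + \frac{\left(-345\right)^{\frac{3}{2}}}{-171049} = \left(2 - 684\right) \left(- \frac{1}{434028}\right) + - 345 i \sqrt{345} \left(- \frac{1}{171049}\right) = \left(-682\right) \left(- \frac{1}{434028}\right) + \frac{345 i \sqrt{345}}{171049} = \frac{341}{217014} + \frac{345 i \sqrt{345}}{171049}$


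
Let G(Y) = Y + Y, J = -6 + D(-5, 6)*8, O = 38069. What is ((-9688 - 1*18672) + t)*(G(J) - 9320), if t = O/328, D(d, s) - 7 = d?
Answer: 21538825575/82 ≈ 2.6267e+8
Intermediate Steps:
D(d, s) = 7 + d
J = 10 (J = -6 + (7 - 5)*8 = -6 + 2*8 = -6 + 16 = 10)
G(Y) = 2*Y
t = 38069/328 ≈ 116.06
((-9688 - 1*18672) + t)*(G(J) - 9320) = ((-9688 - 1*18672) + 38069/328)*(2*10 - 9320) = ((-9688 - 18672) + 38069/328)*(20 - 9320) = (-28360 + 38069/328)*(-9300) = -9264011/328*(-9300) = 21538825575/82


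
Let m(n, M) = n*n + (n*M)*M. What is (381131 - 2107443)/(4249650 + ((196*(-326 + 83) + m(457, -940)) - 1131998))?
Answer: -1726312/407084073 ≈ -0.0042407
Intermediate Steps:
m(n, M) = n² + n*M² (m(n, M) = n² + (M*n)*M = n² + n*M²)
(381131 - 2107443)/(4249650 + ((196*(-326 + 83) + m(457, -940)) - 1131998)) = (381131 - 2107443)/(4249650 + ((196*(-326 + 83) + 457*(457 + (-940)²)) - 1131998)) = -1726312/(4249650 + ((196*(-243) + 457*(457 + 883600)) - 1131998)) = -1726312/(4249650 + ((-47628 + 457*884057) - 1131998)) = -1726312/(4249650 + ((-47628 + 404014049) - 1131998)) = -1726312/(4249650 + (403966421 - 1131998)) = -1726312/(4249650 + 402834423) = -1726312/407084073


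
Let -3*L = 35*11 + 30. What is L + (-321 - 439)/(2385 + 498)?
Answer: -399575/2883 ≈ -138.60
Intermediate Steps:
L = -415/3 (L = -(35*11 + 30)/3 = -(385 + 30)/3 = -⅓*415 = -415/3 ≈ -138.33)
L + (-321 - 439)/(2385 + 498) = -415/3 + (-321 - 439)/(2385 + 498) = -415/3 - 760/2883 = -399575/2883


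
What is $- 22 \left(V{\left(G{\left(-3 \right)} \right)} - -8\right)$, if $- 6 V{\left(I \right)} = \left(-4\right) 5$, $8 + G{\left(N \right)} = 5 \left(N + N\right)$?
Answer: $- \frac{748}{3} \approx -249.33$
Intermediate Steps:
$G{\left(N \right)} = -8 + 10 N$ ($G{\left(N \right)} = -8 + 5 \left(N + N\right) = -8 + 5 \cdot 2 N = -8 + 10 N$)
$V{\left(I \right)} = \frac{10}{3}$ ($V{\left(I \right)} = - \frac{\left(-4\right) 5}{6} = \left(- \frac{1}{6}\right) \left(-20\right) = \frac{10}{3}$)
$- 22 \left(V{\left(G{\left(-3 \right)} \right)} - -8\right) = - 22 \left(\frac{10}{3} - -8\right) = - 22 \left(\frac{10}{3} + \left(-17 + 25\right)\right) = - 22 \left(\frac{10}{3} + 8\right) = \left(-22\right) \frac{34}{3} = - \frac{748}{3}$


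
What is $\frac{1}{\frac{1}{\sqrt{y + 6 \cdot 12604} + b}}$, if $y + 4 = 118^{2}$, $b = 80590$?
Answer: $80590 + 2 \sqrt{22386} \approx 80889.0$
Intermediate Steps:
$y = 13920$ ($y = -4 + 118^{2} = -4 + 13924 = 13920$)
$\frac{1}{\frac{1}{\sqrt{y + 6 \cdot 12604} + b}} = \frac{1}{\frac{1}{\sqrt{13920 + 6 \cdot 12604} + 80590}} = \frac{1}{\frac{1}{\sqrt{13920 + 75624} + 80590}} = \frac{1}{\frac{1}{\sqrt{89544} + 80590}} = \frac{1}{\frac{1}{2 \sqrt{22386} + 80590}} = \frac{1}{\frac{1}{80590 + 2 \sqrt{22386}}} = 80590 + 2 \sqrt{22386}$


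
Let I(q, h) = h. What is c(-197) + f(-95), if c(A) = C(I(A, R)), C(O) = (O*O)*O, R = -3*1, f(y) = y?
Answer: -122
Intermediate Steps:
R = -3
C(O) = O³ (C(O) = O²*O = O³)
c(A) = -27 (c(A) = (-3)³ = -27)
c(-197) + f(-95) = -27 - 95 = -122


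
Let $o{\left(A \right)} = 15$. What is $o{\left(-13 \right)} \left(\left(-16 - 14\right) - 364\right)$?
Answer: $-5910$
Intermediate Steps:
$o{\left(-13 \right)} \left(\left(-16 - 14\right) - 364\right) = 15 \left(\left(-16 - 14\right) - 364\right) = 15 \left(-30 - 364\right) = 15 \left(-394\right) = -5910$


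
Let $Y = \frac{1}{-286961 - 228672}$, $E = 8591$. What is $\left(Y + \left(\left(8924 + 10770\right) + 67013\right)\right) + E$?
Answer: $\frac{49138793633}{515633} \approx 95298.0$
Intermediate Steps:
$Y = - \frac{1}{515633}$ ($Y = \frac{1}{-515633} = - \frac{1}{515633} \approx -1.9394 \cdot 10^{-6}$)
$\left(Y + \left(\left(8924 + 10770\right) + 67013\right)\right) + E = \left(- \frac{1}{515633} + \left(\left(8924 + 10770\right) + 67013\right)\right) + 8591 = \left(- \frac{1}{515633} + \left(19694 + 67013\right)\right) + 8591 = \left(- \frac{1}{515633} + 86707\right) + 8591 = \frac{44708990530}{515633} + 8591 = \frac{49138793633}{515633}$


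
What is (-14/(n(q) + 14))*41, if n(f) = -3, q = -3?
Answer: -574/11 ≈ -52.182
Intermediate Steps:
(-14/(n(q) + 14))*41 = (-14/(-3 + 14))*41 = (-14/11)*41 = ((1/11)*(-14))*41 = -14/11*41 = -574/11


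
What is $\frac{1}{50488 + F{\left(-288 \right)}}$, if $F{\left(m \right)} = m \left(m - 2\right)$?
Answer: $\frac{1}{134008} \approx 7.4622 \cdot 10^{-6}$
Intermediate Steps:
$F{\left(m \right)} = m \left(-2 + m\right)$
$\frac{1}{50488 + F{\left(-288 \right)}} = \frac{1}{50488 - 288 \left(-2 - 288\right)} = \frac{1}{50488 - -83520} = \frac{1}{50488 + 83520} = \frac{1}{134008}$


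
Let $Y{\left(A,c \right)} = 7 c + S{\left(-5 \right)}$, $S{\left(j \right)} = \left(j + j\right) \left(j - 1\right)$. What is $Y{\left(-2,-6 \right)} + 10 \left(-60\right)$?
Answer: $-582$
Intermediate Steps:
$S{\left(j \right)} = 2 j \left(-1 + j\right)$
$Y{\left(A,c \right)} = 60 + 7 c$ ($Y{\left(A,c \right)} = 7 c + 2 \left(-5\right) \left(-1 - 5\right) = 7 c + 2 \left(-5\right) \left(-6\right) = 7 c + 60 = 60 + 7 c$)
$Y{\left(-2,-6 \right)} + 10 \left(-60\right) = \left(60 + 7 \left(-6\right)\right) + 10 \left(-60\right) = \left(60 - 42\right) - 600 = 18 - 600 = -582$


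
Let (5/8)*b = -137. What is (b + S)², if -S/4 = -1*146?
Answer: 3326976/25 ≈ 1.3308e+5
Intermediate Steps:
S = 584 (S = -(-4)*146 = -4*(-146) = 584)
b = -1096/5 (b = (8/5)*(-137) = -1096/5 ≈ -219.20)
(b + S)² = (-1096/5 + 584)² = (1824/5)² = 3326976/25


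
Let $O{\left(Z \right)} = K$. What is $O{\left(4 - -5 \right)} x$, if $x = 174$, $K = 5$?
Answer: $870$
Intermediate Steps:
$O{\left(Z \right)} = 5$
$O{\left(4 - -5 \right)} x = 5 \cdot 174 = 870$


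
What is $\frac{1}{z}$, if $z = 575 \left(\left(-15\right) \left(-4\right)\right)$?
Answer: $\frac{1}{34500} \approx 2.8985 \cdot 10^{-5}$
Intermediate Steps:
$z = 34500$ ($z = 575 \cdot 60 = 34500$)
$\frac{1}{z} = \frac{1}{34500}$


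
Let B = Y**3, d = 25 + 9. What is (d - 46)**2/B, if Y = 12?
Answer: 1/12 ≈ 0.083333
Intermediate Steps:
d = 34
B = 1728 (B = 12**3 = 1728)
(d - 46)**2/B = (34 - 46)**2/1728 = (-12)**2*(1/1728) = 144*(1/1728) = 1/12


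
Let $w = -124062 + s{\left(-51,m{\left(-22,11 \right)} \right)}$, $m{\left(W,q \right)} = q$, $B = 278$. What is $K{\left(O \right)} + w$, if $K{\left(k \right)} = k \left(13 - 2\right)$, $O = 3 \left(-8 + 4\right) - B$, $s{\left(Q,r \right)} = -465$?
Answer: $-127717$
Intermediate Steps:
$w = -124527$ ($w = -124062 - 465 = -124527$)
$O = -290$ ($O = 3 \left(-8 + 4\right) - 278 = 3 \left(-4\right) - 278 = -12 - 278 = -290$)
$K{\left(k \right)} = 11 k$ ($K{\left(k \right)} = k 11 = 11 k$)
$K{\left(O \right)} + w = 11 \left(-290\right) - 124527 = -3190 - 124527 = -127717$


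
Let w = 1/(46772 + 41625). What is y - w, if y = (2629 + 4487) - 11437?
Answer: -381963438/88397 ≈ -4321.0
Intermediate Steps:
w = 1/88397 ≈ 1.1313e-5
y = -4321 (y = 7116 - 11437 = -4321)
y - w = -4321 - 1*1/88397 = -4321 - 1/88397 = -381963438/88397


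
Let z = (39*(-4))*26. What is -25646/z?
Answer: 12823/2028 ≈ 6.3230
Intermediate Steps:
z = -4056 (z = -156*26 = -4056)
-25646/z = -25646/(-4056) = -25646*(-1/4056) = 12823/2028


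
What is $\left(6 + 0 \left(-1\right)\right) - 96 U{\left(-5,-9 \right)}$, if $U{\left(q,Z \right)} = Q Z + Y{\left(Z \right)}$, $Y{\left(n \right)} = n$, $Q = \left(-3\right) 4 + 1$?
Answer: $-8634$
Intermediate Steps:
$Q = -11$ ($Q = -12 + 1 = -11$)
$U{\left(q,Z \right)} = - 10 Z$ ($U{\left(q,Z \right)} = - 11 Z + Z = - 10 Z$)
$\left(6 + 0 \left(-1\right)\right) - 96 U{\left(-5,-9 \right)} = \left(6 + 0 \left(-1\right)\right) - 96 \left(\left(-10\right) \left(-9\right)\right) = \left(6 + 0\right) - 8640 = 6 - 8640 = -8634$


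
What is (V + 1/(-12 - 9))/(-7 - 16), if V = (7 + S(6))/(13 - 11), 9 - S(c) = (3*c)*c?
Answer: 967/483 ≈ 2.0021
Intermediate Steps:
S(c) = 9 - 3*c**2 (S(c) = 9 - 3*c*c = 9 - 3*c**2)
V = -46 (V = (7 + (9 - 3*6**2))/(13 - 11) = (7 + (9 - 3*36))/2 = (7 + (9 - 108))*(1/2) = (7 - 99)*(1/2) = -92*1/2 = -46)
(V + 1/(-12 - 9))/(-7 - 16) = (-46 + 1/(-12 - 9))/(-7 - 16) = (-46 + 1/(-21))/(-23) = -(-46 - 1/21)/23 = -1/23*(-967/21) = 967/483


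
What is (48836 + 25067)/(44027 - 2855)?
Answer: 73903/41172 ≈ 1.7950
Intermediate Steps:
(48836 + 25067)/(44027 - 2855) = 73903/41172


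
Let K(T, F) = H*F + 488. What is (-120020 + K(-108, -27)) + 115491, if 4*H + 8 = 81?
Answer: -18135/4 ≈ -4533.8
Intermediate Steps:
H = 73/4 (H = -2 + (1/4)*81 = -2 + 81/4 = 73/4 ≈ 18.250)
K(T, F) = 488 + 73*F/4 (K(T, F) = 73*F/4 + 488 = 488 + 73*F/4)
(-120020 + K(-108, -27)) + 115491 = (-120020 + (488 + (73/4)*(-27))) + 115491 = (-120020 + (488 - 1971/4)) + 115491 = (-120020 - 19/4) + 115491 = -480099/4 + 115491 = -18135/4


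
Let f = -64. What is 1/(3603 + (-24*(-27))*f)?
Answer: -1/37869 ≈ -2.6407e-5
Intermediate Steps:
1/(3603 + (-24*(-27))*f) = 1/(3603 - 24*(-27)*(-64)) = 1/(3603 + 648*(-64)) = 1/(3603 - 41472) = 1/(-37869) = -1/37869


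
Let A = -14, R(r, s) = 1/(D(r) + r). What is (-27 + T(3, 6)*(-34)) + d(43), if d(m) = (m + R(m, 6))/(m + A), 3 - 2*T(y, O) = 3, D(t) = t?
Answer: -63639/2494 ≈ -25.517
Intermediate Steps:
R(r, s) = 1/(2*r) (R(r, s) = 1/(r + r) = 1/(2*r))
T(y, O) = 0 (T(y, O) = 3/2 - ½*3 = 3/2 - 3/2 = 0)
d(m) = (m + 1/(2*m))/(-14 + m) (d(m) = (m + 1/(2*m))/(m - 14) = (m + 1/(2*m))/(-14 + m))
(-27 + T(3, 6)*(-34)) + d(43) = (-27 + 0*(-34)) + (½ + 43²)/(43*(-14 + 43)) = (-27 + 0) + (1/43)*(½ + 1849)/29 = -27 + (1/43)*(1/29)*(3699/2) = -27 + 3699/2494 = -63639/2494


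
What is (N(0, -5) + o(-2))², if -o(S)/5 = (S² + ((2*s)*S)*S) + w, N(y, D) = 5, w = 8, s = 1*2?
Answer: 18225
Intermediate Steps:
s = 2
o(S) = -40 - 25*S² (o(S) = -5*((S² + ((2*2)*S)*S) + 8) = -5*((S² + (4*S)*S) + 8) = -5*((S² + 4*S²) + 8) = -5*(5*S² + 8) = -5*(8 + 5*S²) = -40 - 25*S²)
(N(0, -5) + o(-2))² = (5 + (-40 - 25*(-2)²))² = (5 + (-40 - 25*4))² = (5 + (-40 - 100))² = (5 - 140)² = (-135)² = 18225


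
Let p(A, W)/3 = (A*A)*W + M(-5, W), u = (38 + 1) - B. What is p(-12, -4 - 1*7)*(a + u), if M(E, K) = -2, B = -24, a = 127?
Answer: -904020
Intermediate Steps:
u = 63 (u = (38 + 1) - 1*(-24) = 39 + 24 = 63)
p(A, W) = -6 + 3*W*A² (p(A, W) = 3*((A*A)*W - 2) = 3*(A²*W - 2) = 3*(W*A² - 2) = 3*(-2 + W*A²) = -6 + 3*W*A²)
p(-12, -4 - 1*7)*(a + u) = (-6 + 3*(-4 - 1*7)*(-12)²)*(127 + 63) = (-6 + 3*(-4 - 7)*144)*190 = (-6 + 3*(-11)*144)*190 = (-6 - 4752)*190 = -4758*190 = -904020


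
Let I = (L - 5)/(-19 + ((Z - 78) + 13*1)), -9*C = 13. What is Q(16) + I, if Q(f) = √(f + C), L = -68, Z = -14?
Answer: 73/98 + √131/3 ≈ 4.5601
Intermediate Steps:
C = -13/9 (C = -⅑*13 = -13/9 ≈ -1.4444)
I = 73/98 (I = (-68 - 5)/(-19 + ((-14 - 78) + 13*1)) = -73/(-19 + (-92 + 13)) = -73/(-19 - 79) = -73/(-98) = -73*(-1/98) = 73/98 ≈ 0.74490)
Q(f) = √(-13/9 + f) (Q(f) = √(f - 13/9) = √(-13/9 + f))
Q(16) + I = √(-13 + 9*16)/3 + 73/98 = √(-13 + 144)/3 + 73/98 = √131/3 + 73/98 = 73/98 + √131/3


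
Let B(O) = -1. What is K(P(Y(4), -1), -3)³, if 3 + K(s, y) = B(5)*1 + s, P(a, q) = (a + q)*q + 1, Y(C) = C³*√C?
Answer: -2197000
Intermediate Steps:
Y(C) = C^(7/2)
P(a, q) = 1 + q*(a + q) (P(a, q) = q*(a + q) + 1 = 1 + q*(a + q))
K(s, y) = -4 + s (K(s, y) = -3 + (-1*1 + s) = -3 + (-1 + s) = -4 + s)
K(P(Y(4), -1), -3)³ = (-4 + (1 + (-1)² + 4^(7/2)*(-1)))³ = (-4 + (1 + 1 + 128*(-1)))³ = (-4 + (1 + 1 - 128))³ = (-4 - 126)³ = (-130)³ = -2197000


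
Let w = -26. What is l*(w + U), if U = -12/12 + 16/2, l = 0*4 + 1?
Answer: -19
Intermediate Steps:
l = 1 (l = 0 + 1 = 1)
U = 7 (U = -12*1/12 + 16*(1/2) = -1 + 8 = 7)
l*(w + U) = 1*(-26 + 7) = 1*(-19) = -19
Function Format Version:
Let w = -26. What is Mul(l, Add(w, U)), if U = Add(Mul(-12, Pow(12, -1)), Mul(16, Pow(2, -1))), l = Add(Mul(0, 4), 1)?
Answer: -19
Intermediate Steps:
l = 1 (l = Add(0, 1) = 1)
U = 7 (U = Add(Mul(-12, Rational(1, 12)), Mul(16, Rational(1, 2))) = Add(-1, 8) = 7)
Mul(l, Add(w, U)) = Mul(1, Add(-26, 7)) = Mul(1, -19) = -19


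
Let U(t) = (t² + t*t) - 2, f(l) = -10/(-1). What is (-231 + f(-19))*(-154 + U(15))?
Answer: -64974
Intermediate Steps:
f(l) = 10 (f(l) = -10*(-1) = 10)
U(t) = -2 + 2*t² (U(t) = (t² + t²) - 2 = 2*t² - 2 = -2 + 2*t²)
(-231 + f(-19))*(-154 + U(15)) = (-231 + 10)*(-154 + (-2 + 2*15²)) = -221*(-154 + (-2 + 2*225)) = -221*(-154 + (-2 + 450)) = -221*(-154 + 448) = -221*294 = -64974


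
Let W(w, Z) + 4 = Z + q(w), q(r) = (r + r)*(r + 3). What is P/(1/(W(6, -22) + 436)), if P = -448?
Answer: -232064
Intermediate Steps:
q(r) = 2*r*(3 + r) (q(r) = (2*r)*(3 + r) = 2*r*(3 + r))
W(w, Z) = -4 + Z + 2*w*(3 + w) (W(w, Z) = -4 + (Z + 2*w*(3 + w)) = -4 + Z + 2*w*(3 + w))
P/(1/(W(6, -22) + 436)) = -(183680 + 896*6*(3 + 6)) = -(183680 + 896*6*9) = -448/(1/((-4 - 22 + 108) + 436)) = -448/(1/(82 + 436)) = -448/(1/518) = -448/1/518 = -448*518 = -232064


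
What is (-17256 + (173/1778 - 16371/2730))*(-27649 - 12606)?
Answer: 8030702277707/11557 ≈ 6.9488e+8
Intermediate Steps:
(-17256 + (173/1778 - 16371/2730))*(-27649 - 12606) = (-17256 + (173*(1/1778) - 16371*1/2730))*(-40255) = (-17256 + (173/1778 - 5457/910))*(-40255) = (-17256 - 340897/57785)*(-40255) = -997478857/57785*(-40255) = 8030702277707/11557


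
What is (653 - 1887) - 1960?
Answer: -3194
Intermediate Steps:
(653 - 1887) - 1960 = -1234 - 1960 = -3194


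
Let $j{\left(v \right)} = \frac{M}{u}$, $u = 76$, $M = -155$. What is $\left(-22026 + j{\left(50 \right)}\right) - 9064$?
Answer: $- \frac{2362995}{76} \approx -31092.0$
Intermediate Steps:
$j{\left(v \right)} = - \frac{155}{76}$
$\left(-22026 + j{\left(50 \right)}\right) - 9064 = \left(-22026 - \frac{155}{76}\right) - 9064 = - \frac{1674131}{76} - 9064 = - \frac{2362995}{76}$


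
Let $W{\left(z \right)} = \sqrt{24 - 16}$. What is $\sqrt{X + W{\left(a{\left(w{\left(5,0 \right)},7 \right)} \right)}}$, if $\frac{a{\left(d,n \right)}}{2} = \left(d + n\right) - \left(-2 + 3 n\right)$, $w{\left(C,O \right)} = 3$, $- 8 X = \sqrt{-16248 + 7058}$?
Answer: $\frac{2^{\frac{3}{4}} \sqrt{16 - i \sqrt{4595}}}{4} \approx 2.7514 - 2.1776 i$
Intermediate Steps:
$X = - \frac{i \sqrt{9190}}{8}$ ($X = - \frac{\sqrt{-16248 + 7058}}{8} = - \frac{\sqrt{-9190}}{8} = - \frac{i \sqrt{9190}}{8} \approx - 11.983 i$)
$a{\left(d,n \right)} = 4 - 4 n + 2 d$ ($a{\left(d,n \right)} = 2 \left(\left(d + n\right) - \left(-2 + 3 n\right)\right) = 2 \left(2 + d - 2 n\right) = 4 - 4 n + 2 d$)
$W{\left(z \right)} = 2 \sqrt{2}$ ($W{\left(z \right)} = \sqrt{8} = 2 \sqrt{2}$)
$\sqrt{X + W{\left(a{\left(w{\left(5,0 \right)},7 \right)} \right)}} = \sqrt{- \frac{i \sqrt{9190}}{8} + 2 \sqrt{2}} = \sqrt{2 \sqrt{2} - \frac{i \sqrt{9190}}{8}}$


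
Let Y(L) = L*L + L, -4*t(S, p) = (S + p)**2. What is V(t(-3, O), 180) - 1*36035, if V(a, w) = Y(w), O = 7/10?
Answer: -3455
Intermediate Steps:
O = 7/10 (O = 7*(1/10) = 7/10 ≈ 0.70000)
t(S, p) = -(S + p)**2/4
Y(L) = L + L**2 (Y(L) = L**2 + L = L + L**2)
V(a, w) = w*(1 + w)
V(t(-3, O), 180) - 1*36035 = 180*(1 + 180) - 1*36035 = 180*181 - 36035 = 32580 - 36035 = -3455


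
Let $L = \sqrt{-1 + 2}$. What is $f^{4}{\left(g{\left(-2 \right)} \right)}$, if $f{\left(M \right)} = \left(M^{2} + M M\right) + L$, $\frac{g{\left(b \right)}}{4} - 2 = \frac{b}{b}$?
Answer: $6975757441$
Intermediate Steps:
$g{\left(b \right)} = 12$ ($g{\left(b \right)} = 8 + 4 \frac{b}{b} = 8 + 4 \cdot 1 = 8 + 4 = 12$)
$L = 1$ ($L = \sqrt{1} = 1$)
$f{\left(M \right)} = 1 + 2 M^{2}$ ($f{\left(M \right)} = \left(M^{2} + M M\right) + 1 = \left(M^{2} + M^{2}\right) + 1 = 2 M^{2} + 1 = 1 + 2 M^{2}$)
$f^{4}{\left(g{\left(-2 \right)} \right)} = \left(1 + 2 \cdot 12^{2}\right)^{4} = \left(1 + 2 \cdot 144\right)^{4} = \left(1 + 288\right)^{4} = 289^{4} = 6975757441$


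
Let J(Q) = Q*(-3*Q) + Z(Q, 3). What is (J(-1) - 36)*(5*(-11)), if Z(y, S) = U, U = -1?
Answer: 2200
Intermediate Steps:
Z(y, S) = -1
J(Q) = -1 - 3*Q² (J(Q) = Q*(-3*Q) - 1 = -3*Q² - 1 = -1 - 3*Q²)
(J(-1) - 36)*(5*(-11)) = ((-1 - 3*(-1)²) - 36)*(5*(-11)) = ((-1 - 3*1) - 36)*(-55) = ((-1 - 3) - 36)*(-55) = (-4 - 36)*(-55) = -40*(-55) = 2200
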